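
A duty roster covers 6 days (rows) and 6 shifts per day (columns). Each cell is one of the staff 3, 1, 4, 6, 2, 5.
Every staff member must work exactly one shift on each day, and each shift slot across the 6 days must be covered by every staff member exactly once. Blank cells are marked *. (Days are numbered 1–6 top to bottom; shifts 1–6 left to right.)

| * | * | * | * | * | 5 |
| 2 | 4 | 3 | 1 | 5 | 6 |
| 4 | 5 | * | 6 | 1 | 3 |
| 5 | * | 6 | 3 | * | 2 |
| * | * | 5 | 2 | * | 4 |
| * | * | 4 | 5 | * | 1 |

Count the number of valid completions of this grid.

Day 1, shift 1: eliminating its day and shift leaves {3, 1, 6}.
Day 1, shift 2: eliminating its day and shift leaves {3, 1, 6, 2}.
Day 1, shift 3: eliminating its day and shift leaves {1, 2}.
Day 1, shift 4: eliminating its day and shift leaves {4}.
Day 1, shift 5: eliminating its day and shift leaves {3, 4, 6, 2}.
Day 3, shift 3: eliminating its day and shift leaves {2}.
Day 4, shift 2: eliminating its day and shift leaves {1}.
Day 4, shift 5: eliminating its day and shift leaves {4}.
Day 5, shift 1: eliminating its day and shift leaves {3, 1, 6}.
Day 5, shift 2: eliminating its day and shift leaves {3, 1, 6}.
Day 5, shift 5: eliminating its day and shift leaves {3, 6}.
Day 6, shift 1: eliminating its day and shift leaves {3, 6}.
Day 6, shift 2: eliminating its day and shift leaves {3, 6, 2}.
Day 6, shift 5: eliminating its day and shift leaves {3, 6, 2}.
Enumerating the assignments across these blanks that avoid any day or shift repeat gives 4 completions.

4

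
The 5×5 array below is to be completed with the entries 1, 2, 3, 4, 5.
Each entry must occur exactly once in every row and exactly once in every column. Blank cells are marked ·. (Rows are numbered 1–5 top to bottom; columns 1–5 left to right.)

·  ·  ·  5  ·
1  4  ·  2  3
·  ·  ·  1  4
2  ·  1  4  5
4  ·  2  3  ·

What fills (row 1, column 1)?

3

Row 1 already has {5} and column 1 already has {1, 2, 4}, so row 1, column 1 must be 3.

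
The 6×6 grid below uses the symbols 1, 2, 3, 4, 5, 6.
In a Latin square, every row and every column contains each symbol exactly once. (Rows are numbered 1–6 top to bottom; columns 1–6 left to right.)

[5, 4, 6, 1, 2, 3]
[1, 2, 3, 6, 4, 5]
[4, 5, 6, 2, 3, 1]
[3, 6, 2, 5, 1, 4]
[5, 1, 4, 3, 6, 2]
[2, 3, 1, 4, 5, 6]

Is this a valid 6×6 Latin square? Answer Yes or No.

Every row is a permutation, but column 1 contains 5 twice (at rows 1 and 5).

No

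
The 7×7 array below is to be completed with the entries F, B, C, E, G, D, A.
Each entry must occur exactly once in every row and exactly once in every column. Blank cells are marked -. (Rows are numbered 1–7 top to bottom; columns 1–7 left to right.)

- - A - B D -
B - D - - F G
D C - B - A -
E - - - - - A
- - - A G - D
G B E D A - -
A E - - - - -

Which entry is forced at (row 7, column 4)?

F

Row 2, column 2: row 2 has {F, B, G, D} and column 2 has {B, C, E}, leaving only A.
Row 5, column 2: row 5 has {G, D, A} and column 2 has {B, C, E, A}, leaving only F.
Row 1, column 2: row 1 has {B, D, A} and column 2 has {F, B, C, E, A}, leaving only G.
Row 4, column 2: row 4 has {E, A} and column 2 has {F, B, C, E, G, A}, leaving only D.
Row 5, column 1: row 5 has {F, G, D, A} and column 1 has {B, E, G, D, A}, leaving only C.
Row 1, column 1: row 1 has {B, G, D, A} and column 1 has {B, C, E, G, D, A}, leaving only F.
Row 5, column 3: row 5 has {F, C, G, D, A} and column 3 has {E, D, A}, leaving only B.
Row 5, column 6: row 5 has {F, B, C, G, D, A} and column 6 has {F, D, A}, leaving only E.
Row 6, column 6: row 6 has {B, E, G, D, A} and column 6 has {F, E, D, A}, leaving only C.
Row 6, column 7: row 6 has {B, C, E, G, D, A} and column 7 has {G, D, A}, leaving only F.
Row 3, column 7: row 3 has {B, C, D, A} and column 7 has {F, G, D, A}, leaving only E.
Row 1, column 7: row 1 has {F, B, G, D, A} and column 7 has {F, E, G, D, A}, leaving only C.
Row 1, column 4: row 1 has {F, B, C, G, D, A} and column 4 has {B, D, A}, leaving only E.
Row 2, column 4: row 2 has {F, B, G, D, A} and column 4 has {B, E, D, A}, leaving only C.
Row 2, column 5: row 2 has {F, B, C, G, D, A} and column 5 has {B, G, A}, leaving only E.
Row 3, column 5: row 3 has {B, C, E, D, A} and column 5 has {B, E, G, A}, leaving only F.
Row 3, column 3: row 3 has {F, B, C, E, D, A} and column 3 has {B, E, D, A}, leaving only G.
Row 4, column 5: row 4 has {E, D, A} and column 5 has {F, B, E, G, A}, leaving only C.
Row 4, column 3: row 4 has {C, E, D, A} and column 3 has {B, E, G, D, A}, leaving only F.
Row 4, column 4: row 4 has {F, C, E, D, A} and column 4 has {B, C, E, D, A}, leaving only G.
Row 7 already has {E, A} and column 4 already has {B, C, E, G, D, A}, so row 7, column 4 must be F.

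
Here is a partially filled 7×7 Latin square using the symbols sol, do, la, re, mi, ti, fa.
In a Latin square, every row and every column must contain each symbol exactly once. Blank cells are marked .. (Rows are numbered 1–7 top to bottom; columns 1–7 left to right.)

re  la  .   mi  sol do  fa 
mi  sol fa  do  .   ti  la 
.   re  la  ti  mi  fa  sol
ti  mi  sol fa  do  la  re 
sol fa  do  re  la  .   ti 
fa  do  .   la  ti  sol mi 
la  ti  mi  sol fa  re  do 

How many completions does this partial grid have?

Row 1, column 3: eliminating its row and column leaves {ti}.
Row 2, column 5: eliminating its row and column leaves {re}.
Row 3, column 1: eliminating its row and column leaves {do}.
Row 5, column 6: eliminating its row and column leaves {mi}.
Row 6, column 3: eliminating its row and column leaves {re}.
Only one assignment across all blanks avoids any row or column repeat, giving 1 completion.

1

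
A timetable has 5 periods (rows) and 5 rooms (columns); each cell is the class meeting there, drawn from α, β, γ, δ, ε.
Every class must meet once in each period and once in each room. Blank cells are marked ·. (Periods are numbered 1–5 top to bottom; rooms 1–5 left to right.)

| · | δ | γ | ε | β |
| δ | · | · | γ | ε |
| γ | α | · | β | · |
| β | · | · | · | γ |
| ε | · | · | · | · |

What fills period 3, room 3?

Period 1, room 1: period 1 has {β, γ, δ, ε} and room 1 has {β, γ, δ, ε}, leaving only α.
Period 2, room 2: period 2 has {γ, δ, ε} and room 2 has {α, δ}, leaving only β.
Period 2, room 3: period 2 has {β, γ, δ, ε} and room 3 has {γ}, leaving only α.
Period 3, room 5: period 3 has {α, β, γ} and room 5 has {β, γ, ε}, leaving only δ.
Period 3 already has {α, β, γ, δ} and room 3 already has {α, γ}, so period 3, room 3 must be ε.

ε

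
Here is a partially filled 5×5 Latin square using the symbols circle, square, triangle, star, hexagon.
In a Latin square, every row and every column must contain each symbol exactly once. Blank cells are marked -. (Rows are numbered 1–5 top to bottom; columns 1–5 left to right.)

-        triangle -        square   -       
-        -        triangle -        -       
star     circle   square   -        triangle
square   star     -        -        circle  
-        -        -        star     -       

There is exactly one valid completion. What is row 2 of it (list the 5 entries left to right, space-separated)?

hexagon square triangle circle star

Row 3, column 4: row 3 has {circle, square, triangle, star} and column 4 has {square, star}, leaving only hexagon.
Row 2, column 4: row 2 has {triangle} and column 4 has {square, star, hexagon}, leaving only circle.
Row 2, column 1: row 2 has {circle, triangle} and column 1 has {square, star}, leaving only hexagon.
Row 2, column 2: row 2 has {circle, triangle, hexagon} and column 2 has {circle, triangle, star}, leaving only square.
Row 2, column 5: row 2 has {circle, square, triangle, hexagon} and column 5 has {circle, triangle}, leaving only star.
So row 2 reads: hexagon square triangle circle star.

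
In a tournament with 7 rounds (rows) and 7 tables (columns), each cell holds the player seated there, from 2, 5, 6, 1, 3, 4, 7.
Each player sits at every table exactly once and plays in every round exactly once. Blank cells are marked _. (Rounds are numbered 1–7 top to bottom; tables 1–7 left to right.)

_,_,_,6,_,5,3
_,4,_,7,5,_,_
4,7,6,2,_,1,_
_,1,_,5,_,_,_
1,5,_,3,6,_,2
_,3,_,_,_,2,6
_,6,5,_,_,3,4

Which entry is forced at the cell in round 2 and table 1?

3

Round 1, table 2: round 1 has {5, 6, 3} and table 2 has {5, 6, 1, 3, 4, 7}, leaving only 2.
Round 1, table 1: round 1 has {2, 5, 6, 3} and table 1 has {1, 4}, leaving only 7.
Round 2, table 6: round 2 has {5, 4, 7} and table 6 has {2, 5, 1, 3}, leaving only 6.
Round 2, table 7: round 2 has {5, 6, 4, 7} and table 7 has {2, 6, 3, 4}, leaving only 1.
Round 3, table 5: round 3 has {2, 6, 1, 4, 7} and table 5 has {5, 6}, leaving only 3.
Round 3, table 7: round 3 has {2, 6, 1, 3, 4, 7} and table 7 has {2, 6, 1, 3, 4}, leaving only 5.
Round 4, table 7: round 4 has {5, 1} and table 7 has {2, 5, 6, 1, 3, 4}, leaving only 7.
Round 4, table 6: round 4 has {5, 1, 7} and table 6 has {2, 5, 6, 1, 3}, leaving only 4.
Round 4, table 5: round 4 has {5, 1, 4, 7} and table 5 has {5, 6, 3}, leaving only 2.
Round 4, table 3: round 4 has {2, 5, 1, 4, 7} and table 3 has {5, 6}, leaving only 3.
Round 2, table 3: round 2 has {5, 6, 1, 4, 7} and table 3 has {5, 6, 3}, leaving only 2.
Round 2 already has {2, 5, 6, 1, 4, 7} and table 1 already has {1, 4, 7}, so round 2, table 1 must be 3.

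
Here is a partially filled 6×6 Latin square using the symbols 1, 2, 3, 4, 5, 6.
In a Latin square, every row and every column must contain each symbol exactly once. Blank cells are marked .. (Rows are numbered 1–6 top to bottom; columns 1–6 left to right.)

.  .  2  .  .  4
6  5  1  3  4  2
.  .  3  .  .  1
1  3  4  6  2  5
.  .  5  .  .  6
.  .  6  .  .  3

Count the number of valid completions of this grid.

Row 1, column 1: eliminating its row and column leaves {3, 5}.
Row 1, column 2: eliminating its row and column leaves {1, 6}.
Row 1, column 4: eliminating its row and column leaves {1, 5}.
Row 1, column 5: eliminating its row and column leaves {1, 3, 5, 6}.
Row 3, column 1: eliminating its row and column leaves {2, 4, 5}.
Row 3, column 2: eliminating its row and column leaves {2, 4, 6}.
Row 3, column 4: eliminating its row and column leaves {2, 4, 5}.
Row 3, column 5: eliminating its row and column leaves {5, 6}.
Row 5, column 1: eliminating its row and column leaves {2, 3, 4}.
Row 5, column 2: eliminating its row and column leaves {1, 2, 4}.
Row 5, column 4: eliminating its row and column leaves {1, 2, 4}.
Row 5, column 5: eliminating its row and column leaves {1, 3}.
Row 6, column 1: eliminating its row and column leaves {2, 4, 5}.
Row 6, column 2: eliminating its row and column leaves {1, 2, 4}.
Row 6, column 4: eliminating its row and column leaves {1, 2, 4, 5}.
Row 6, column 5: eliminating its row and column leaves {1, 5}.
Enumerating the assignments across these blanks that avoid any row or column repeat gives 12 completions.

12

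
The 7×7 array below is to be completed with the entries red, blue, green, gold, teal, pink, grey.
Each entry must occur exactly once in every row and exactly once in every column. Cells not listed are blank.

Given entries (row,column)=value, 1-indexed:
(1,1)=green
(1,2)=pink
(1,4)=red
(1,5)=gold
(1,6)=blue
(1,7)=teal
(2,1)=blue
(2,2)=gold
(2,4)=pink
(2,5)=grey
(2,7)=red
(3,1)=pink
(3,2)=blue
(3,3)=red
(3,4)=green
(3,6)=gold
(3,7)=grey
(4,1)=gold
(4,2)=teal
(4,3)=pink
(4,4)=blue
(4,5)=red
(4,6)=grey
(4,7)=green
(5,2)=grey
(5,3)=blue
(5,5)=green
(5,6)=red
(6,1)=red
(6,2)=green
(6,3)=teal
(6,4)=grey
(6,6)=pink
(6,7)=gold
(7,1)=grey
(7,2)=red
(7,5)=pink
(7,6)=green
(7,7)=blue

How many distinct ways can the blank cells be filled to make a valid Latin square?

1

Row 1, column 3: eliminating its row and column leaves {grey}.
Row 2, column 3: eliminating its row and column leaves {green}.
Row 2, column 6: eliminating its row and column leaves {teal}.
Row 3, column 5: eliminating its row and column leaves {teal}.
Row 5, column 1: eliminating its row and column leaves {teal}.
Row 5, column 4: eliminating its row and column leaves {gold, teal}.
Row 5, column 7: eliminating its row and column leaves {pink}.
Row 6, column 5: eliminating its row and column leaves {blue}.
Row 7, column 3: eliminating its row and column leaves {gold}.
Row 7, column 4: eliminating its row and column leaves {gold, teal}.
Only one assignment across all blanks avoids any row or column repeat, giving 1 completion.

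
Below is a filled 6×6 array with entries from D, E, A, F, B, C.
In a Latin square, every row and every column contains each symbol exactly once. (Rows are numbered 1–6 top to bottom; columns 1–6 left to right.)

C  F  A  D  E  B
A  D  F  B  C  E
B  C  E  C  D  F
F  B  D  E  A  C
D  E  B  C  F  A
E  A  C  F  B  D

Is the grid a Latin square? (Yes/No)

No

Column 4 contains C twice (at rows 3 and 5), so it is not a permutation.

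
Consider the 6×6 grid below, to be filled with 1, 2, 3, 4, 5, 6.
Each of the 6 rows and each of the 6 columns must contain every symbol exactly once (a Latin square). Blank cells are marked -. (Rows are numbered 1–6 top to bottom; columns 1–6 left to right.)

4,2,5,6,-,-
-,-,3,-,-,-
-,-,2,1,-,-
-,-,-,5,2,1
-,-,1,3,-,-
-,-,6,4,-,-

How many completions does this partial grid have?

Row 1, column 5: eliminating its row and column leaves {1, 3}.
Row 1, column 6: eliminating its row and column leaves {3}.
Row 2, column 1: eliminating its row and column leaves {1, 2, 5, 6}.
Row 2, column 2: eliminating its row and column leaves {1, 4, 5, 6}.
Row 2, column 4: eliminating its row and column leaves {2}.
Row 2, column 5: eliminating its row and column leaves {1, 4, 5, 6}.
Row 2, column 6: eliminating its row and column leaves {2, 4, 5, 6}.
Row 3, column 1: eliminating its row and column leaves {3, 5, 6}.
Row 3, column 2: eliminating its row and column leaves {3, 4, 5, 6}.
Row 3, column 5: eliminating its row and column leaves {3, 4, 5, 6}.
Row 3, column 6: eliminating its row and column leaves {3, 4, 5, 6}.
Row 4, column 1: eliminating its row and column leaves {3, 6}.
Row 4, column 2: eliminating its row and column leaves {3, 4, 6}.
Row 4, column 3: eliminating its row and column leaves {4}.
Row 5, column 1: eliminating its row and column leaves {2, 5, 6}.
Row 5, column 2: eliminating its row and column leaves {4, 5, 6}.
Row 5, column 5: eliminating its row and column leaves {4, 5, 6}.
Row 5, column 6: eliminating its row and column leaves {2, 4, 5, 6}.
Row 6, column 1: eliminating its row and column leaves {1, 2, 3, 5}.
Row 6, column 2: eliminating its row and column leaves {1, 3, 5}.
Row 6, column 5: eliminating its row and column leaves {1, 3, 5}.
Row 6, column 6: eliminating its row and column leaves {2, 3, 5}.
Enumerating the assignments across these blanks that avoid any row or column repeat gives 40 completions.

40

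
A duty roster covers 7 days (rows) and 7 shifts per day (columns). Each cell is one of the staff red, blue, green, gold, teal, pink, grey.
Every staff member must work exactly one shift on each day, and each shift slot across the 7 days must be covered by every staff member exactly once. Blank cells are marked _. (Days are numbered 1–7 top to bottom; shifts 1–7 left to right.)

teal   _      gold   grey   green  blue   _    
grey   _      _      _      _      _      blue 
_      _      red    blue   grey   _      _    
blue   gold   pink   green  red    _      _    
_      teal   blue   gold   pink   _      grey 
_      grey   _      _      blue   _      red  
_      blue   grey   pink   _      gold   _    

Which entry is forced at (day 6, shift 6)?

pink

Day 1, shift 7: day 1 has {blue, green, gold, teal, grey} and shift 7 has {red, blue, grey}, leaving only pink.
Day 1, shift 2: day 1 has {blue, green, gold, teal, pink, grey} and shift 2 has {blue, gold, teal, grey}, leaving only red.
Day 4, shift 7: day 4 has {red, blue, green, gold, pink} and shift 7 has {red, blue, pink, grey}, leaving only teal.
Day 4, shift 6: day 4 has {red, blue, green, gold, teal, pink} and shift 6 has {blue, gold}, leaving only grey.
Day 6, shift 4: day 6 has {red, blue, grey} and shift 4 has {blue, green, gold, pink, grey}, leaving only teal.
Day 2, shift 4: day 2 has {blue, grey} and shift 4 has {blue, green, gold, teal, pink, grey}, leaving only red.
Day 6, shift 3: day 6 has {red, blue, teal, grey} and shift 3 has {red, blue, gold, pink, grey}, leaving only green.
Day 6 already has {red, blue, green, teal, grey} and shift 6 already has {blue, gold, grey}, so day 6, shift 6 must be pink.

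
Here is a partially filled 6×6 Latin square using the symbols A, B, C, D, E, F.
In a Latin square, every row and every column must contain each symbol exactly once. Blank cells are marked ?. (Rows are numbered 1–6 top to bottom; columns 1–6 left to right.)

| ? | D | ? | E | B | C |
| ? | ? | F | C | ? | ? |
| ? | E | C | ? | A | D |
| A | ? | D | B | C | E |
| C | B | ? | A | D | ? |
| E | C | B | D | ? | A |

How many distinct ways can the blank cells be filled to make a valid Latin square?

Row 1, column 1: eliminating its row and column leaves {F}.
Row 1, column 3: eliminating its row and column leaves {A}.
Row 2, column 1: eliminating its row and column leaves {B, D}.
Row 2, column 2: eliminating its row and column leaves {A}.
Row 2, column 5: eliminating its row and column leaves {E}.
Row 2, column 6: eliminating its row and column leaves {B}.
Row 3, column 1: eliminating its row and column leaves {B, F}.
Row 3, column 4: eliminating its row and column leaves {F}.
Row 4, column 2: eliminating its row and column leaves {F}.
Row 5, column 3: eliminating its row and column leaves {E}.
Row 5, column 6: eliminating its row and column leaves {F}.
Row 6, column 5: eliminating its row and column leaves {F}.
Only one assignment across all blanks avoids any row or column repeat, giving 1 completion.

1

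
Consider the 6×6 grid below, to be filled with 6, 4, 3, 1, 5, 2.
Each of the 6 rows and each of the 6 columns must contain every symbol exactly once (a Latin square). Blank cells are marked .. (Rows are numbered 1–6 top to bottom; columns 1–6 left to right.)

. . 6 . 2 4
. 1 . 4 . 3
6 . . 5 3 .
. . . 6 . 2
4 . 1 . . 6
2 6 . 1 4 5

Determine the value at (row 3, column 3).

Row 1, column 4: row 1 has {6, 4, 2} and column 4 has {6, 4, 1, 5}, leaving only 3.
Row 1, column 2: row 1 has {6, 4, 3, 2} and column 2 has {6, 1}, leaving only 5.
Row 1, column 1: row 1 has {6, 4, 3, 5, 2} and column 1 has {6, 4, 2}, leaving only 1.
Row 2, column 1: row 2 has {4, 3, 1} and column 1 has {6, 4, 1, 2}, leaving only 5.
Row 2, column 3: row 2 has {4, 3, 1, 5} and column 3 has {6, 1}, leaving only 2.
Row 3 already has {6, 3, 5} and column 3 already has {6, 1, 2}, so row 3, column 3 must be 4.

4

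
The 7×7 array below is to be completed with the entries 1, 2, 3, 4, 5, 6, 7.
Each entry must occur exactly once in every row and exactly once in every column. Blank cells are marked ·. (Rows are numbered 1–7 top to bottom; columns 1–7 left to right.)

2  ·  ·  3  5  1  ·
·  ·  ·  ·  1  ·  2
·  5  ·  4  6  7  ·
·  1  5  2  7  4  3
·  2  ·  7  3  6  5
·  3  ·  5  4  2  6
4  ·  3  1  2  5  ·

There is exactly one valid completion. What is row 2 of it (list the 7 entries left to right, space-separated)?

5 4 7 6 1 3 2

Row 2, column 4: row 2 has {1, 2} and column 4 has {1, 2, 3, 4, 5, 7}, leaving only 6.
Row 2, column 6: row 2 has {1, 2, 6} and column 6 has {1, 2, 4, 5, 6, 7}, leaving only 3.
Row 3, column 7: row 3 has {4, 5, 6, 7} and column 7 has {2, 3, 5, 6}, leaving only 1.
Row 3, column 1: row 3 has {1, 4, 5, 6, 7} and column 1 has {2, 4}, leaving only 3.
Row 3, column 3: row 3 has {1, 3, 4, 5, 6, 7} and column 3 has {3, 5}, leaving only 2.
Row 4, column 1: row 4 has {1, 2, 3, 4, 5, 7} and column 1 has {2, 3, 4}, leaving only 6.
Row 5, column 1: row 5 has {2, 3, 5, 6, 7} and column 1 has {2, 3, 4, 6}, leaving only 1.
Row 5, column 3: row 5 has {1, 2, 3, 5, 6, 7} and column 3 has {2, 3, 5}, leaving only 4.
Row 2, column 3: row 2 has {1, 2, 3, 6} and column 3 has {2, 3, 4, 5}, leaving only 7.
Row 2, column 1: row 2 has {1, 2, 3, 6, 7} and column 1 has {1, 2, 3, 4, 6}, leaving only 5.
Row 2, column 2: row 2 has {1, 2, 3, 5, 6, 7} and column 2 has {1, 2, 3, 5}, leaving only 4.
So row 2 reads: 5 4 7 6 1 3 2.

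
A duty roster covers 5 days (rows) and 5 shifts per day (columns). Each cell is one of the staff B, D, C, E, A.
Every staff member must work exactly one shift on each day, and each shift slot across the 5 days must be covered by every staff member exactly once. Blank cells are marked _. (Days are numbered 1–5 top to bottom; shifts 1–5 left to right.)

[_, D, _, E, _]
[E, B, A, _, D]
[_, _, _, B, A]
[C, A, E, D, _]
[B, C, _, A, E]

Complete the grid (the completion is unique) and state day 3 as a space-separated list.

Day 3, shift 1: day 3 has {B, A} and shift 1 has {B, C, E}, leaving only D.
Day 3, shift 2: day 3 has {B, D, A} and shift 2 has {B, D, C, A}, leaving only E.
Day 3, shift 3: day 3 has {B, D, E, A} and shift 3 has {E, A}, leaving only C.
So day 3 reads: D E C B A.

D E C B A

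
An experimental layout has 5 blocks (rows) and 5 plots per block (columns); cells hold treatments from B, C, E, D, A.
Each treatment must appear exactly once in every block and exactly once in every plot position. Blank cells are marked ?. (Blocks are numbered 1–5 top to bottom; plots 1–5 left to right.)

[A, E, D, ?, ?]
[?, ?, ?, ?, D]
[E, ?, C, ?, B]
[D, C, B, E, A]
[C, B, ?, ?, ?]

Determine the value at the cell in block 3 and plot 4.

Block 1, plot 5: block 1 has {E, D, A} and plot 5 has {B, D, A}, leaving only C.
Block 1, plot 4: block 1 has {C, E, D, A} and plot 4 has {E}, leaving only B.
Block 2, plot 1: block 2 has {D} and plot 1 has {C, E, D, A}, leaving only B.
Block 2, plot 2: block 2 has {B, D} and plot 2 has {B, C, E}, leaving only A.
Block 2, plot 3: block 2 has {B, D, A} and plot 3 has {B, C, D}, leaving only E.
Block 2, plot 4: block 2 has {B, E, D, A} and plot 4 has {B, E}, leaving only C.
Block 3, plot 2: block 3 has {B, C, E} and plot 2 has {B, C, E, A}, leaving only D.
Block 3 already has {B, C, E, D} and plot 4 already has {B, C, E}, so block 3, plot 4 must be A.

A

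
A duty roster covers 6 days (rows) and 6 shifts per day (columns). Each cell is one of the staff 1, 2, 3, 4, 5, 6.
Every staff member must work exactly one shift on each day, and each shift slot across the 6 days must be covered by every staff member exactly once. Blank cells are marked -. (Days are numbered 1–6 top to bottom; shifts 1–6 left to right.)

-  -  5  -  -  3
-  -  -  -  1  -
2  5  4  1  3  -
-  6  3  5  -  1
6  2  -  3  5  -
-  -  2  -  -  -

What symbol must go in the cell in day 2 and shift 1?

5

Day 2, shift 3: day 2 has {1} and shift 3 has {2, 3, 4, 5}, leaving only 6.
Day 3, shift 6: day 3 has {1, 2, 3, 4, 5} and shift 6 has {1, 3}, leaving only 6.
Day 4, shift 1: day 4 has {1, 3, 5, 6} and shift 1 has {2, 6}, leaving only 4.
Day 1, shift 1: day 1 has {3, 5} and shift 1 has {2, 4, 6}, leaving only 1.
Day 1, shift 2: day 1 has {1, 3, 5} and shift 2 has {2, 5, 6}, leaving only 4.
Day 2, shift 2: day 2 has {1, 6} and shift 2 has {2, 4, 5, 6}, leaving only 3.
Day 2 already has {1, 3, 6} and shift 1 already has {1, 2, 4, 6}, so day 2, shift 1 must be 5.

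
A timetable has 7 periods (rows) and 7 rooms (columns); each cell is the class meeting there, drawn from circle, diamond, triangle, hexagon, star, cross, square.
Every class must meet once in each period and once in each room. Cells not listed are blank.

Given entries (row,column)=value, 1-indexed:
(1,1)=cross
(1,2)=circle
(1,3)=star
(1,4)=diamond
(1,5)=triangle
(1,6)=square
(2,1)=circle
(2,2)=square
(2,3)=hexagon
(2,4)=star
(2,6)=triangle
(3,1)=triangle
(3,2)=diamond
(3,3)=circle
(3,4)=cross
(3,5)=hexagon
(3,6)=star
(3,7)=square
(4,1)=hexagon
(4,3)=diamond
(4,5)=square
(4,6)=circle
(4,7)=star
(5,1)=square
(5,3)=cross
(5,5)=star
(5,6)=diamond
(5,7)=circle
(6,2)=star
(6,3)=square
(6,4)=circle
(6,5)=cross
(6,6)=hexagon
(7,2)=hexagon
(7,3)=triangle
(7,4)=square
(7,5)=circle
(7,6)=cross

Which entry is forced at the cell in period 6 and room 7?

triangle

Period 1, room 7: period 1 has {circle, diamond, triangle, star, cross, square} and room 7 has {circle, star, square}, leaving only hexagon.
Period 2, room 5: period 2 has {circle, triangle, hexagon, star, square} and room 5 has {circle, triangle, hexagon, star, cross, square}, leaving only diamond.
Period 2, room 7: period 2 has {circle, diamond, triangle, hexagon, star, square} and room 7 has {circle, hexagon, star, square}, leaving only cross.
Period 4, room 4: period 4 has {circle, diamond, hexagon, star, square} and room 4 has {circle, diamond, star, cross, square}, leaving only triangle.
Period 4, room 2: period 4 has {circle, diamond, triangle, hexagon, star, square} and room 2 has {circle, diamond, hexagon, star, square}, leaving only cross.
Period 5, room 2: period 5 has {circle, diamond, star, cross, square} and room 2 has {circle, diamond, hexagon, star, cross, square}, leaving only triangle.
Period 5, room 4: period 5 has {circle, diamond, triangle, star, cross, square} and room 4 has {circle, diamond, triangle, star, cross, square}, leaving only hexagon.
Period 6, room 1: period 6 has {circle, hexagon, star, cross, square} and room 1 has {circle, triangle, hexagon, cross, square}, leaving only diamond.
Period 6 already has {circle, diamond, hexagon, star, cross, square} and room 7 already has {circle, hexagon, star, cross, square}, so period 6, room 7 must be triangle.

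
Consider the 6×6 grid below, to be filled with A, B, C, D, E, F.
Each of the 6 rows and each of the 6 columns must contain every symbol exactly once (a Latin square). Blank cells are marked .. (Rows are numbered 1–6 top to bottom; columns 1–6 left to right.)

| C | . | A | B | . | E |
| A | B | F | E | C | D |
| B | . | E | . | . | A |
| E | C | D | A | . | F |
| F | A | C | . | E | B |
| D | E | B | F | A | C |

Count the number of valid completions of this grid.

Row 1, column 2: eliminating its row and column leaves {D, F}.
Row 1, column 5: eliminating its row and column leaves {D, F}.
Row 3, column 2: eliminating its row and column leaves {D, F}.
Row 3, column 4: eliminating its row and column leaves {C, D}.
Row 3, column 5: eliminating its row and column leaves {D, F}.
Row 4, column 5: eliminating its row and column leaves {B}.
Row 5, column 4: eliminating its row and column leaves {D}.
Enumerating the assignments across these blanks that avoid any row or column repeat gives 2 completions.

2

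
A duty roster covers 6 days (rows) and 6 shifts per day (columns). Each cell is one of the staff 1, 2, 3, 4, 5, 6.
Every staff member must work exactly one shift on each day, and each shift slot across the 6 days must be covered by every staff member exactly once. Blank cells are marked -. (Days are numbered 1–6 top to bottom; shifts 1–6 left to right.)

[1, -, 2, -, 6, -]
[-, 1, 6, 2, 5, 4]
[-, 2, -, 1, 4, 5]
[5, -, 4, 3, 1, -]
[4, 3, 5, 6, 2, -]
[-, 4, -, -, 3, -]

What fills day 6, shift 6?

Day 1, shift 2: day 1 has {1, 2, 6} and shift 2 has {1, 2, 3, 4}, leaving only 5.
Day 1, shift 4: day 1 has {1, 2, 5, 6} and shift 4 has {1, 2, 3, 6}, leaving only 4.
Day 1, shift 6: day 1 has {1, 2, 4, 5, 6} and shift 6 has {4, 5}, leaving only 3.
Day 2, shift 1: day 2 has {1, 2, 4, 5, 6} and shift 1 has {1, 4, 5}, leaving only 3.
Day 3, shift 1: day 3 has {1, 2, 4, 5} and shift 1 has {1, 3, 4, 5}, leaving only 6.
Day 3, shift 3: day 3 has {1, 2, 4, 5, 6} and shift 3 has {2, 4, 5, 6}, leaving only 3.
Day 4, shift 2: day 4 has {1, 3, 4, 5} and shift 2 has {1, 2, 3, 4, 5}, leaving only 6.
Day 4, shift 6: day 4 has {1, 3, 4, 5, 6} and shift 6 has {3, 4, 5}, leaving only 2.
Day 5, shift 6: day 5 has {2, 3, 4, 5, 6} and shift 6 has {2, 3, 4, 5}, leaving only 1.
Day 6 already has {3, 4} and shift 6 already has {1, 2, 3, 4, 5}, so day 6, shift 6 must be 6.

6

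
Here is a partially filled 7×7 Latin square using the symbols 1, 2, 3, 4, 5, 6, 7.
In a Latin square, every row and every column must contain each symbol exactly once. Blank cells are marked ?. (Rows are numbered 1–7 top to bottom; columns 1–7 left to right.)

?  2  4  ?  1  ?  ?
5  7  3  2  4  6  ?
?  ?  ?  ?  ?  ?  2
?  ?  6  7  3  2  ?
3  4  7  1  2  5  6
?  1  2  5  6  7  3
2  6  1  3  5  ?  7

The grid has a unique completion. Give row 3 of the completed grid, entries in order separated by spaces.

6 3 5 4 7 1 2

Row 3, column 3: row 3 has {2} and column 3 has {1, 2, 3, 4, 6, 7}, leaving only 5.
Row 3, column 2: row 3 has {2, 5} and column 2 has {1, 2, 4, 6, 7}, leaving only 3.
Row 3, column 5: row 3 has {2, 3, 5} and column 5 has {1, 2, 3, 4, 5, 6}, leaving only 7.
Row 1, column 4: row 1 has {1, 2, 4} and column 4 has {1, 2, 3, 5, 7}, leaving only 6.
Row 3, column 4: row 3 has {2, 3, 5, 7} and column 4 has {1, 2, 3, 5, 6, 7}, leaving only 4.
Row 3, column 6: row 3 has {2, 3, 4, 5, 7} and column 6 has {2, 5, 6, 7}, leaving only 1.
Row 3, column 1: row 3 has {1, 2, 3, 4, 5, 7} and column 1 has {2, 3, 5}, leaving only 6.
So row 3 reads: 6 3 5 4 7 1 2.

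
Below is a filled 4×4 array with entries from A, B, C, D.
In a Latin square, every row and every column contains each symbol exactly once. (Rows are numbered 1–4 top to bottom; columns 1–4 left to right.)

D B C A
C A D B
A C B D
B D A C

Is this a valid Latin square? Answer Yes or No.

Yes

Each row is a permutation of the 4 symbols, and so is each column.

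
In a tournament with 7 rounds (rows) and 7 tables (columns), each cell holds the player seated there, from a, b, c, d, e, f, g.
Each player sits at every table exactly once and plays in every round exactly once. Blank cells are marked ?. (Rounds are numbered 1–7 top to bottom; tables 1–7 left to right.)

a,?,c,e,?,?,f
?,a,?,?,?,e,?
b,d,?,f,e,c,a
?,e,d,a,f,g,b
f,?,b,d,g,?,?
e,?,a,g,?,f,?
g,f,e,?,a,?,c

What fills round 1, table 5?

d

Round 3, table 3: round 3 has {a, b, c, d, e, f} and table 3 has {a, b, c, d, e}, leaving only g.
Round 2, table 3: round 2 has {a, e} and table 3 has {a, b, c, d, e, g}, leaving only f.
Round 4, table 1: round 4 has {a, b, d, e, f, g} and table 1 has {a, b, e, f, g}, leaving only c.
Round 2, table 1: round 2 has {a, e, f} and table 1 has {a, b, c, e, f, g}, leaving only d.
Round 2, table 7: round 2 has {a, d, e, f} and table 7 has {a, b, c, f}, leaving only g.
Round 5, table 2: round 5 has {b, d, f, g} and table 2 has {a, d, e, f}, leaving only c.
Round 5, table 6: round 5 has {b, c, d, f, g} and table 6 has {c, e, f, g}, leaving only a.
Round 5, table 7: round 5 has {a, b, c, d, f, g} and table 7 has {a, b, c, f, g}, leaving only e.
Round 6, table 2: round 6 has {a, e, f, g} and table 2 has {a, c, d, e, f}, leaving only b.
Round 1, table 2: round 1 has {a, c, e, f} and table 2 has {a, b, c, d, e, f}, leaving only g.
Round 6, table 7: round 6 has {a, b, e, f, g} and table 7 has {a, b, c, e, f, g}, leaving only d.
Round 6, table 5: round 6 has {a, b, d, e, f, g} and table 5 has {a, e, f, g}, leaving only c.
Round 2, table 5: round 2 has {a, d, e, f, g} and table 5 has {a, c, e, f, g}, leaving only b.
Round 1 already has {a, c, e, f, g} and table 5 already has {a, b, c, e, f, g}, so round 1, table 5 must be d.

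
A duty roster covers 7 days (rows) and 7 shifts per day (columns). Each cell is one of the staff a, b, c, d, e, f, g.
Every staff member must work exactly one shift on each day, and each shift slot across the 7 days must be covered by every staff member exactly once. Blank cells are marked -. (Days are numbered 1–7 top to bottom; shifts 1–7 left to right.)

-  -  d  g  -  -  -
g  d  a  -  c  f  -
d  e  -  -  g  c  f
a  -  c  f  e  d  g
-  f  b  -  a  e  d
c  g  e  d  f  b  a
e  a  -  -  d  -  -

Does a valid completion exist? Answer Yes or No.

No

Day 3, shift 3: day 3 together with shift 3 already contain {a, b, c, d, e, f, g} — every symbol — so nothing can go there. The grid has no valid completion.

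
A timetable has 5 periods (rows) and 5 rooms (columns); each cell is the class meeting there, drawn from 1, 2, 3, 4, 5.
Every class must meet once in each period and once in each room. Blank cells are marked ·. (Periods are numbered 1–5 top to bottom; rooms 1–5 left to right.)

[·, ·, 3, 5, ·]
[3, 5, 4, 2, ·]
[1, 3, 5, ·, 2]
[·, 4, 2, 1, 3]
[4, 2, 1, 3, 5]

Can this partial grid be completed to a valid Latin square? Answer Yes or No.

Yes

No period or room among the givens repeats a symbol, and propagating forced cells runs into no contradiction.
One valid completion exists (for instance, 2 1 3 5 4 / 3 5 4 2 1 / 1 3 5 4 2 / 5 4 2 1 3 / 4 2 1 3 5).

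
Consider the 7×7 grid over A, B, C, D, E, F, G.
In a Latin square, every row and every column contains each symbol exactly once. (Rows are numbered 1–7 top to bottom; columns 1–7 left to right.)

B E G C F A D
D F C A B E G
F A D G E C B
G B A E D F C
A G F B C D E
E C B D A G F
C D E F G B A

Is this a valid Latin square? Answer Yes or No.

Yes

Each row is a permutation of the 7 symbols, and so is each column.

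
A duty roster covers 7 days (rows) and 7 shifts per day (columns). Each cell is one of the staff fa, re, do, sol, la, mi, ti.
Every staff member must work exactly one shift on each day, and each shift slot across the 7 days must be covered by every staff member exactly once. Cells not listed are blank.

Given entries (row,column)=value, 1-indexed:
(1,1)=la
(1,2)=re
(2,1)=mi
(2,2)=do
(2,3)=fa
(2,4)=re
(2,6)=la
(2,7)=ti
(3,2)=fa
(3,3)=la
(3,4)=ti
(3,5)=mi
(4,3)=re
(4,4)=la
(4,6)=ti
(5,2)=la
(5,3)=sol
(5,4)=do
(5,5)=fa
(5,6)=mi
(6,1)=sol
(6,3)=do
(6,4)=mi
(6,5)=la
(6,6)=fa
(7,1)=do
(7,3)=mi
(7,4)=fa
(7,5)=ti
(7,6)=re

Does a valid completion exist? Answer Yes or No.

No

Day 1, shift 3: day 1 has {re, la} and shift 3 has {fa, re, do, sol, la, mi}, so it must be ti.
Day 1, shift 4: day 1 has {re, la, ti} and shift 4 has {fa, re, do, la, mi, ti}, so it must be sol.
Day 1, shift 5: day 1 has {re, sol, la, ti} and shift 5 has {fa, la, mi, ti}, so it must be do.
Now day 1, shift 6: day 1 together with shift 6 already contain {fa, re, do, sol, la, mi, ti} — every symbol — so nothing can go there. The grid has no valid completion.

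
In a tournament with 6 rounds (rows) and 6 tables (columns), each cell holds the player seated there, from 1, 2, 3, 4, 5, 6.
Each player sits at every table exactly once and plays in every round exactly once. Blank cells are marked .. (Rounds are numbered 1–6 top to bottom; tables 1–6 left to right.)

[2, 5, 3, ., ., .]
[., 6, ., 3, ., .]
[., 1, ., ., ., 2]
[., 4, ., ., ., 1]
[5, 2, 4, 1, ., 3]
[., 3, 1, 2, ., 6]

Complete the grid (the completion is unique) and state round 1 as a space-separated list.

Round 1, table 6: round 1 has {2, 3, 5} and table 6 has {1, 2, 3, 6}, leaving only 4.
Round 1, table 4: round 1 has {2, 3, 4, 5} and table 4 has {1, 2, 3}, leaving only 6.
Round 1, table 5: round 1 has {2, 3, 4, 5, 6} and table 5 has {}, leaving only 1.
So round 1 reads: 2 5 3 6 1 4.

2 5 3 6 1 4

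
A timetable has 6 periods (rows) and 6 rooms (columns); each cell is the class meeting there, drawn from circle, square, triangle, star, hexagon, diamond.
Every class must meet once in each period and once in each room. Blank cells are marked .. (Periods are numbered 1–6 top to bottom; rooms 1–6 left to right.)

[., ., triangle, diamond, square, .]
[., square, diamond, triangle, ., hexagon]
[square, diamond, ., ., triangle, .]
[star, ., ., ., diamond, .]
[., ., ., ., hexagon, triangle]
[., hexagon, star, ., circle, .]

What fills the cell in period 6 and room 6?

diamond

Period 2, room 1: period 2 has {square, triangle, hexagon, diamond} and room 1 has {square, star}, leaving only circle.
Period 1, room 1: period 1 has {square, triangle, diamond} and room 1 has {circle, square, star}, leaving only hexagon.
Period 2, room 5: period 2 has {circle, square, triangle, hexagon, diamond} and room 5 has {circle, square, triangle, hexagon, diamond}, leaving only star.
Period 5, room 1: period 5 has {triangle, hexagon} and room 1 has {circle, square, star, hexagon}, leaving only diamond.
Period 6, room 1: period 6 has {circle, star, hexagon} and room 1 has {circle, square, star, hexagon, diamond}, leaving only triangle.
Period 6, room 4: period 6 has {circle, triangle, star, hexagon} and room 4 has {triangle, diamond}, leaving only square.
Period 6 already has {circle, square, triangle, star, hexagon} and room 6 already has {triangle, hexagon}, so period 6, room 6 must be diamond.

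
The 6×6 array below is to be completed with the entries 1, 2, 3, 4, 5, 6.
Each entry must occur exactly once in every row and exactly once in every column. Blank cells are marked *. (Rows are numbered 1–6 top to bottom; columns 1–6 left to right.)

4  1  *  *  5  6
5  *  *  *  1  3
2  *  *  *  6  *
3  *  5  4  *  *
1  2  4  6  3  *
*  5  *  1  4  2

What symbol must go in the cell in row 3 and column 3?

1

Row 2, column 4: row 2 has {1, 3, 5} and column 4 has {1, 4, 6}, leaving only 2.
Row 1, column 4: row 1 has {1, 4, 5, 6} and column 4 has {1, 2, 4, 6}, leaving only 3.
Row 1, column 3: row 1 has {1, 3, 4, 5, 6} and column 3 has {4, 5}, leaving only 2.
Row 2, column 3: row 2 has {1, 2, 3, 5} and column 3 has {2, 4, 5}, leaving only 6.
Row 2, column 2: row 2 has {1, 2, 3, 5, 6} and column 2 has {1, 2, 5}, leaving only 4.
Row 3, column 2: row 3 has {2, 6} and column 2 has {1, 2, 4, 5}, leaving only 3.
Row 3 already has {2, 3, 6} and column 3 already has {2, 4, 5, 6}, so row 3, column 3 must be 1.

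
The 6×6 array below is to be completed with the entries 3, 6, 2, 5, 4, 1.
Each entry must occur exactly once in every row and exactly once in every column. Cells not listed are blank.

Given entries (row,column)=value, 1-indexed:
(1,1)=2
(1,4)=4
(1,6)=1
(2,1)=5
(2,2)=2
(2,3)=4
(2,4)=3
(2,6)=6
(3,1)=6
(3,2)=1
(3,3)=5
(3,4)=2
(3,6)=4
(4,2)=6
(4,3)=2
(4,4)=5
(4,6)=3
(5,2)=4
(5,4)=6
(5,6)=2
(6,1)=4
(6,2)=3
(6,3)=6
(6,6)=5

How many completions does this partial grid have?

1

Row 1, column 2: eliminating its row and column leaves {5}.
Row 1, column 3: eliminating its row and column leaves {3}.
Row 1, column 5: eliminating its row and column leaves {3, 6, 5}.
Row 2, column 5: eliminating its row and column leaves {1}.
Row 3, column 5: eliminating its row and column leaves {3}.
Row 4, column 1: eliminating its row and column leaves {1}.
Row 4, column 5: eliminating its row and column leaves {4, 1}.
Row 5, column 1: eliminating its row and column leaves {3, 1}.
Row 5, column 3: eliminating its row and column leaves {3, 1}.
Row 5, column 5: eliminating its row and column leaves {3, 5, 1}.
Row 6, column 4: eliminating its row and column leaves {1}.
Row 6, column 5: eliminating its row and column leaves {2, 1}.
Only one assignment across all blanks avoids any row or column repeat, giving 1 completion.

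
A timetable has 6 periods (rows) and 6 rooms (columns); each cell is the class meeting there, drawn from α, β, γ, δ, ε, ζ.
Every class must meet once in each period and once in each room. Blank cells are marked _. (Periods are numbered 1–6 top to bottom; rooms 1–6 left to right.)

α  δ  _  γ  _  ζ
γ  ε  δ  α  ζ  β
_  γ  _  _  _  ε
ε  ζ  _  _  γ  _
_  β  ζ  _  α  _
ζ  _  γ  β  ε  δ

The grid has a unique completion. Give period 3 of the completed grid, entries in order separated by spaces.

Period 1, room 5: period 1 has {α, γ, δ, ζ} and room 5 has {α, γ, ε, ζ}, leaving only β.
Period 3, room 5: period 3 has {γ, ε} and room 5 has {α, β, γ, ε, ζ}, leaving only δ.
Period 3, room 1: period 3 has {γ, δ, ε} and room 1 has {α, γ, ε, ζ}, leaving only β.
Period 3, room 3: period 3 has {β, γ, δ, ε} and room 3 has {γ, δ, ζ}, leaving only α.
Period 3, room 4: period 3 has {α, β, γ, δ, ε} and room 4 has {α, β, γ}, leaving only ζ.
So period 3 reads: β γ α ζ δ ε.

β γ α ζ δ ε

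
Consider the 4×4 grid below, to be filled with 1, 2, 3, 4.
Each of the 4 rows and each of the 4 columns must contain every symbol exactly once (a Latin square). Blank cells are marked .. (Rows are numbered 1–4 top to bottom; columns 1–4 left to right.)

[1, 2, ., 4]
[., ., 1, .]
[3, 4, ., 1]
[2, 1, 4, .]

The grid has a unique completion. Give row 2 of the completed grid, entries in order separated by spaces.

4 3 1 2

Row 2, column 1: row 2 has {1} and column 1 has {1, 2, 3}, leaving only 4.
Row 2, column 2: row 2 has {1, 4} and column 2 has {1, 2, 4}, leaving only 3.
Row 2, column 4: row 2 has {1, 3, 4} and column 4 has {1, 4}, leaving only 2.
So row 2 reads: 4 3 1 2.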